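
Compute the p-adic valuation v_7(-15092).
v_7(-15092) = 3

v_7(n) is the largest exponent k such that 7^k divides n. Factor out: -15092 = -7^3 · 44. (Sign doesn't affect v_p.) So v_7(-15092) = 3.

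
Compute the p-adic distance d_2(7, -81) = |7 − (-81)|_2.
d_2(7, -81) = 1/8

Step 1 — x − y = 7 − (-81) = 88. Step 2 — v_2(88) = 3 (factor: 88 = (2^3 · 11); the sign does not affect v_p). Step 3 — |x − y|_2 = 2^{-3} = 1/8.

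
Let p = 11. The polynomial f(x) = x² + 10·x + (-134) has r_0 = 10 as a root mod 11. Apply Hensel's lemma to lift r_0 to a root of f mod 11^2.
r_1 = 32 (mod 121)

Hensel: r_{i+1} = r_i − f(r_i)·(f′(r_i))^{-1} mod 11^{i+2}, f′(x) = 2x + 10. Iterate:
  r_0 = 10 (mod 11)
  r_1 = 32 (mod 121)
Final: r = 32 satisfies f(r) ≡ 0 mod 11^2.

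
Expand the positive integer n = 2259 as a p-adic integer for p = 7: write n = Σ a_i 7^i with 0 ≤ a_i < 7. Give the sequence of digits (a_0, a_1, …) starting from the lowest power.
(a_0, a_1, …) = (5, 0, 4, 6)

Repeated division by 7 gives the digits low-to-high: 2259 = 5 + 4·7^2 + 6·7^3. Digit sequence: (5, 0, 4, 6).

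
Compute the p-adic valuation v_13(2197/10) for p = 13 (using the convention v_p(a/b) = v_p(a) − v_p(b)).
v_13(2197/10) = 3

Factor powers of 13 from the numerator and denominator of the reduced fraction: 2197 = 13^3 · 1 and 10 = 13^0 · 10. Apply v_p(a/b) = v_p(a) − v_p(b): v_13(2197/10) = 3 − 0 = 3.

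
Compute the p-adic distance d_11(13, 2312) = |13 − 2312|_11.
d_11(13, 2312) = 1/121

Step 1 — x − y = 13 − 2312 = -2299. Step 2 — v_11(-2299) = 2 (factor: -2299 = −(11^2 · 19); the sign does not affect v_p). Step 3 — |x − y|_11 = 11^{-2} = 1/121.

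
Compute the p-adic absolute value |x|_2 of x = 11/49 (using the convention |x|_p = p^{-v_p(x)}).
|11/49|_2 = 1

Step 1 — compute v_2(x) by factoring powers of 2 out of the numerator and denominator: v_2(11/49) = 0. Step 2 — apply |x|_p = p^{-v_p(x)} = 2^{0} = 1.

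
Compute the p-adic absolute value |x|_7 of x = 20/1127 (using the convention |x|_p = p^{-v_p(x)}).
|20/1127|_7 = 49

Step 1 — compute v_7(x) by factoring powers of 7 out of the numerator and denominator: v_7(20/1127) = -2. Step 2 — apply |x|_p = p^{-v_p(x)} = 7^{2} = 49.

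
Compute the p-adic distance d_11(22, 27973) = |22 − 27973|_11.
d_11(22, 27973) = 1/1331

Step 1 — x − y = 22 − 27973 = -27951. Step 2 — v_11(-27951) = 3 (factor: -27951 = −(11^3 · 21); the sign does not affect v_p). Step 3 — |x − y|_11 = 11^{-3} = 1/1331.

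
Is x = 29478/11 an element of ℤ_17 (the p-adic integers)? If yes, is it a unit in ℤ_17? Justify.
x ∈ ℤ_17 but not a unit; v_17(x) = 3 > 0

ℤ_17 = {x ∈ ℚ_17 : v_17(x) ≥ 0} and ℤ_17^× = {x ∈ ℤ_17 : v_17(x) = 0}. Here v_17(29478/11) = v_17(num) − v_17(den) = 3; compare against these criteria.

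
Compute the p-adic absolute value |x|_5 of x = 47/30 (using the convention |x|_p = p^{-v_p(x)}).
|47/30|_5 = 5

Step 1 — compute v_5(x) by factoring powers of 5 out of the numerator and denominator: v_5(47/30) = -1. Step 2 — apply |x|_p = p^{-v_p(x)} = 5^{1} = 5.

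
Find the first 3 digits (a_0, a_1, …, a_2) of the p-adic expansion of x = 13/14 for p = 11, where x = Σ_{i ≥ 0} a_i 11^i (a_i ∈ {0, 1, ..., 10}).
(a_0, …, a_2) = (8, 8, 0)

v_11(13/14) = 0 (numerator and denominator both coprime to 11), so x ∈ ℤ_11^×. Compute digits iteratively via a_i = x_i mod 11, x_{i+1} = (x_i − a_i)/11, with x_0 = x:
  x_0 = 13/14;  a_0 = 8;  x_1 = (x_0 − 8)/11 = -9/14
  x_1 = -9/14;  a_1 = 8;  x_2 = (x_1 − 8)/11 = -11/14
  x_2 = -11/14;  a_2 = 0;  x_3 = (x_2 − 0)/11 = -1/14
Digits: (8, 8, 0).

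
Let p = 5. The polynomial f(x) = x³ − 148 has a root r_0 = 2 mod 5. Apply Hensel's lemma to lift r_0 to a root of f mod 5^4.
r_3 = 397 (mod 625)

Hensel: r_{i+1} = r_i − f(r_i)/f′(r_i) mod 5^{i+2}, where f′(x) = 3x². Iterate:
  r_0 = 2 (mod 5)
  r_1 = 22 (mod 25)
  r_2 = 22 (mod 125)
  r_3 = 397 (mod 625)
Final: r = 397 with f(r) ≡ 0 mod 5^4.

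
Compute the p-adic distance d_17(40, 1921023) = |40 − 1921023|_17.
d_17(40, 1921023) = 1/83521

Step 1 — x − y = 40 − 1921023 = -1920983. Step 2 — v_17(-1920983) = 4 (factor: -1920983 = −(17^4 · 23); the sign does not affect v_p). Step 3 — |x − y|_17 = 17^{-4} = 1/83521.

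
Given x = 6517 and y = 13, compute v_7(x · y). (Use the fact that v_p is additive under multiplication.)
v_7(84721) = 3

v_p(x) = 3 (factor: 6517 = 7^3 · 19); v_p(y) = 0 (factor: 13 = 7^0 · 13). Additivity: v_p(xy) = v_p(x) + v_p(y) = 3 + 0 = 3. (Direct check: xy = 84721 = 7^3 · (247).)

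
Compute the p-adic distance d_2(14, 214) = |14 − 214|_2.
d_2(14, 214) = 1/8

Step 1 — x − y = 14 − 214 = -200. Step 2 — v_2(-200) = 3 (factor: -200 = −(2^3 · 25); the sign does not affect v_p). Step 3 — |x − y|_2 = 2^{-3} = 1/8.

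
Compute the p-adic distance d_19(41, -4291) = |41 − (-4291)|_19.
d_19(41, -4291) = 1/361

Step 1 — x − y = 41 − (-4291) = 4332. Step 2 — v_19(4332) = 2 (factor: 4332 = (19^2 · 12); the sign does not affect v_p). Step 3 — |x − y|_19 = 19^{-2} = 1/361.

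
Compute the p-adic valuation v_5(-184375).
v_5(-184375) = 5

v_5(n) is the largest exponent k such that 5^k divides n. Factor out: -184375 = -5^5 · 59. (Sign doesn't affect v_p.) So v_5(-184375) = 5.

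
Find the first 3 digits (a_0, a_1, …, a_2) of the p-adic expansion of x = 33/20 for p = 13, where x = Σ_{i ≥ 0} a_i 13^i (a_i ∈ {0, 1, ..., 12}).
(a_0, …, a_2) = (1, 2, 7)

v_13(33/20) = 0 (numerator and denominator both coprime to 13), so x ∈ ℤ_13^×. Compute digits iteratively via a_i = x_i mod 13, x_{i+1} = (x_i − a_i)/13, with x_0 = x:
  x_0 = 33/20;  a_0 = 1;  x_1 = (x_0 − 1)/13 = 1/20
  x_1 = 1/20;  a_1 = 2;  x_2 = (x_1 − 2)/13 = -3/20
  x_2 = -3/20;  a_2 = 7;  x_3 = (x_2 − 7)/13 = -11/20
Digits: (1, 2, 7).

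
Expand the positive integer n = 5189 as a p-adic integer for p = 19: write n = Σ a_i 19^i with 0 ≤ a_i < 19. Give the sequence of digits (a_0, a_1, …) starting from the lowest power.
(a_0, a_1, …) = (2, 7, 14)

Repeated division by 19 gives the digits low-to-high: 5189 = 2 + 7·19^1 + 14·19^2. Digit sequence: (2, 7, 14).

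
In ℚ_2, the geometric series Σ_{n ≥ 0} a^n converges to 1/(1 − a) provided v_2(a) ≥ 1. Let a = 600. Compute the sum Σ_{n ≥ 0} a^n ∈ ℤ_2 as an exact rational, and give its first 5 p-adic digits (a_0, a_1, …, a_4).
Σ a^n = 1/(1 − a) = -1/599;  first 5 digits = (1, 0, 0, 1, 1)

v_2(a) = 3 ≥ 1, so the series converges in ℤ_2 to 1/(1 − a) = 1/(1 − 600) = -1/599. Expand this rational in ℤ_2: compute digits iteratively via d_i = x_i mod 2, x_{i+1} = (x_i − d_i)/2. The first 5 digits are (1, 0, 0, 1, 1).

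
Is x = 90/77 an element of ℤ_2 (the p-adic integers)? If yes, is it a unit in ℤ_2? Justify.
x ∈ ℤ_2 but not a unit; v_2(x) = 1 > 0

ℤ_2 = {x ∈ ℚ_2 : v_2(x) ≥ 0} and ℤ_2^× = {x ∈ ℤ_2 : v_2(x) = 0}. Here v_2(90/77) = v_2(num) − v_2(den) = 1; compare against these criteria.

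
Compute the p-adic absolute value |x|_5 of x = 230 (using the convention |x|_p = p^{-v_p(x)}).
|230|_5 = 1/5

Step 1 — compute v_5(x) by factoring powers of 5 out of the numerator and denominator: v_5(230) = 1. Step 2 — apply |x|_p = p^{-v_p(x)} = 5^{-1} = 1/5.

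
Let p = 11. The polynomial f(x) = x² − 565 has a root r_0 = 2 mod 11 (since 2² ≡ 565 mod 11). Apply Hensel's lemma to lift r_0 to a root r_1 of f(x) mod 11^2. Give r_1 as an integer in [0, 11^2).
r_1 = 112 (mod 121)

Hensel's recurrence: r_{i+1} = r_i − f(r_i)·(f′(r_i))^{-1} mod 11^{i+2}, with f′(x) = 2x. Iterate:
  r_0 = 2 (mod 11)
  r_1 = 112 (mod 121)
Final: r_1 = 112, and one checks f(r_1) ≡ 0 mod 11^2.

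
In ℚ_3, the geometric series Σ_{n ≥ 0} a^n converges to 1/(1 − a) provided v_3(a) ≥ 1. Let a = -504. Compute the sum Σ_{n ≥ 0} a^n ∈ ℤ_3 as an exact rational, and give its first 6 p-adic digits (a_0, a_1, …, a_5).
Σ a^n = 1/(1 − a) = 1/505;  first 6 digits = (1, 0, 1, 2, 0, 2)

v_3(a) = 2 ≥ 1, so the series converges in ℤ_3 to 1/(1 − a) = 1/(1 − (-504)) = 1/505. Expand this rational in ℤ_3: compute digits iteratively via d_i = x_i mod 3, x_{i+1} = (x_i − d_i)/3. The first 6 digits are (1, 0, 1, 2, 0, 2).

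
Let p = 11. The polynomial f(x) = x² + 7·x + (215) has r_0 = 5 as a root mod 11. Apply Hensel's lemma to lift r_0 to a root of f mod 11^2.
r_1 = 60 (mod 121)

Hensel: r_{i+1} = r_i − f(r_i)·(f′(r_i))^{-1} mod 11^{i+2}, f′(x) = 2x + 7. Iterate:
  r_0 = 5 (mod 11)
  r_1 = 60 (mod 121)
Final: r = 60 satisfies f(r) ≡ 0 mod 11^2.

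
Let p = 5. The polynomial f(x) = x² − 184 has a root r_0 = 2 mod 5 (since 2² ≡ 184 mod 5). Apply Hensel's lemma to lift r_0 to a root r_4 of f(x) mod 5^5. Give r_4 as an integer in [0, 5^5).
r_4 = 1947 (mod 3125)

Hensel's recurrence: r_{i+1} = r_i − f(r_i)·(f′(r_i))^{-1} mod 5^{i+2}, with f′(x) = 2x. Iterate:
  r_0 = 2 (mod 5)
  r_1 = 22 (mod 25)
  r_2 = 72 (mod 125)
  r_3 = 72 (mod 625)
  r_4 = 1947 (mod 3125)
Final: r_4 = 1947, and one checks f(r_4) ≡ 0 mod 5^5.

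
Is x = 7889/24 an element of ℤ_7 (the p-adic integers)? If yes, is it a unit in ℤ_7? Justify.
x ∈ ℤ_7 but not a unit; v_7(x) = 3 > 0

ℤ_7 = {x ∈ ℚ_7 : v_7(x) ≥ 0} and ℤ_7^× = {x ∈ ℤ_7 : v_7(x) = 0}. Here v_7(7889/24) = v_7(num) − v_7(den) = 3; compare against these criteria.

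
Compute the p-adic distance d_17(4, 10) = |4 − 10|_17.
d_17(4, 10) = 1

Step 1 — x − y = 4 − 10 = -6. Step 2 — v_17(-6) = 0 (factor: -6 = −(17^0 · 6); the sign does not affect v_p). Step 3 — |x − y|_17 = 17^{0} = 1.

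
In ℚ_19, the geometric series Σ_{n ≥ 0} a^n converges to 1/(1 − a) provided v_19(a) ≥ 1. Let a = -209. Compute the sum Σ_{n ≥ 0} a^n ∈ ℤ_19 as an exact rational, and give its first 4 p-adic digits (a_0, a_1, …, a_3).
Σ a^n = 1/(1 − a) = 1/210;  first 4 digits = (1, 8, 6, 5)

v_19(a) = 1 ≥ 1, so the series converges in ℤ_19 to 1/(1 − a) = 1/(1 − (-209)) = 1/210. Expand this rational in ℤ_19: compute digits iteratively via d_i = x_i mod 19, x_{i+1} = (x_i − d_i)/19. The first 4 digits are (1, 8, 6, 5).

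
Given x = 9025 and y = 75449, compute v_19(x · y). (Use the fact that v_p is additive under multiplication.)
v_19(680927225) = 5

v_p(x) = 2 (factor: 9025 = 19^2 · 25); v_p(y) = 3 (factor: 75449 = 19^3 · 11). Additivity: v_p(xy) = v_p(x) + v_p(y) = 2 + 3 = 5. (Direct check: xy = 680927225 = 19^5 · (275).)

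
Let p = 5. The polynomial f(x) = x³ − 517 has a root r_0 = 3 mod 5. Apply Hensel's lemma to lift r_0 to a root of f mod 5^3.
r_2 = 73 (mod 125)

Hensel: r_{i+1} = r_i − f(r_i)/f′(r_i) mod 5^{i+2}, where f′(x) = 3x². Iterate:
  r_0 = 3 (mod 5)
  r_1 = 23 (mod 25)
  r_2 = 73 (mod 125)
Final: r = 73 with f(r) ≡ 0 mod 5^3.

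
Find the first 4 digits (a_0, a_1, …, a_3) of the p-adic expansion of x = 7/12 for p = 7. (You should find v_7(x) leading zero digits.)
(a_0, …, a_3) = (0, 3, 6, 2)

v_7(7/12) = 1, so a_0 = ... = a_0 = 0. Factor out: x = 7^1 · u with u = 1/12 a unit in ℤ_7. Expand u iteratively via a_{v+i} = u_i mod 7, u_{i+1} = (u_i − a_{v+i})/7:
  u_0 = 1/12;  a_1 = 3;  u_1 = (u_0 − 3)/7 = -5/12
  u_1 = -5/12;  a_2 = 6;  u_2 = (u_1 − 6)/7 = -11/12
  u_2 = -11/12;  a_3 = 2;  u_3 = (u_2 − 2)/7 = -5/12
Digits: (0, 3, 6, 2).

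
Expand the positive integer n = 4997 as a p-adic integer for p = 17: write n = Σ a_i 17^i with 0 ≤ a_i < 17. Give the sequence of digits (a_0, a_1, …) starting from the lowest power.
(a_0, a_1, …) = (16, 4, 0, 1)

Repeated division by 17 gives the digits low-to-high: 4997 = 16 + 4·17^1 + 1·17^3. Digit sequence: (16, 4, 0, 1).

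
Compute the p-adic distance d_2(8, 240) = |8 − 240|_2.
d_2(8, 240) = 1/8

Step 1 — x − y = 8 − 240 = -232. Step 2 — v_2(-232) = 3 (factor: -232 = −(2^3 · 29); the sign does not affect v_p). Step 3 — |x − y|_2 = 2^{-3} = 1/8.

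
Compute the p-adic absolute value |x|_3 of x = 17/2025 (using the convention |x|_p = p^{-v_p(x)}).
|17/2025|_3 = 81

Step 1 — compute v_3(x) by factoring powers of 3 out of the numerator and denominator: v_3(17/2025) = -4. Step 2 — apply |x|_p = p^{-v_p(x)} = 3^{4} = 81.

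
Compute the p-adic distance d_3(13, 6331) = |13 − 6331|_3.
d_3(13, 6331) = 1/243

Step 1 — x − y = 13 − 6331 = -6318. Step 2 — v_3(-6318) = 5 (factor: -6318 = −(3^5 · 26); the sign does not affect v_p). Step 3 — |x − y|_3 = 3^{-5} = 1/243.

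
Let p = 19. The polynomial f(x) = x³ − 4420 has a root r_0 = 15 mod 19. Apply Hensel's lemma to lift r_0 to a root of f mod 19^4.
r_3 = 126650 (mod 130321)

Hensel: r_{i+1} = r_i − f(r_i)/f′(r_i) mod 19^{i+2}, where f′(x) = 3x². Iterate:
  r_0 = 15 (mod 19)
  r_1 = 300 (mod 361)
  r_2 = 3188 (mod 6859)
  r_3 = 126650 (mod 130321)
Final: r = 126650 with f(r) ≡ 0 mod 19^4.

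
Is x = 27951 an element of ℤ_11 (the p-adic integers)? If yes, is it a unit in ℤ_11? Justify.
x ∈ ℤ_11 but not a unit; v_11(x) = 3 > 0

ℤ_11 = {x ∈ ℚ_11 : v_11(x) ≥ 0} and ℤ_11^× = {x ∈ ℤ_11 : v_11(x) = 0}. Here v_11(27951) = v_11(num) − v_11(den) = 3; compare against these criteria.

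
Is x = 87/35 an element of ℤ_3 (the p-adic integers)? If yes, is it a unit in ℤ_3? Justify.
x ∈ ℤ_3 but not a unit; v_3(x) = 1 > 0

ℤ_3 = {x ∈ ℚ_3 : v_3(x) ≥ 0} and ℤ_3^× = {x ∈ ℤ_3 : v_3(x) = 0}. Here v_3(87/35) = v_3(num) − v_3(den) = 1; compare against these criteria.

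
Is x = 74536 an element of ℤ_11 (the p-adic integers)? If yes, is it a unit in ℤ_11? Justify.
x ∈ ℤ_11 but not a unit; v_11(x) = 3 > 0

ℤ_11 = {x ∈ ℚ_11 : v_11(x) ≥ 0} and ℤ_11^× = {x ∈ ℤ_11 : v_11(x) = 0}. Here v_11(74536) = v_11(num) − v_11(den) = 3; compare against these criteria.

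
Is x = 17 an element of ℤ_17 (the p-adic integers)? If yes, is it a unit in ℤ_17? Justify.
x ∈ ℤ_17 but not a unit; v_17(x) = 1 > 0

ℤ_17 = {x ∈ ℚ_17 : v_17(x) ≥ 0} and ℤ_17^× = {x ∈ ℤ_17 : v_17(x) = 0}. Here v_17(17) = v_17(num) − v_17(den) = 1; compare against these criteria.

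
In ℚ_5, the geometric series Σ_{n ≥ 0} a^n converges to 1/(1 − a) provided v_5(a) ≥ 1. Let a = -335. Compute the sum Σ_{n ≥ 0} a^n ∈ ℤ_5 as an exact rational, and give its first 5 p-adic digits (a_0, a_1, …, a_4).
Σ a^n = 1/(1 − a) = 1/336;  first 5 digits = (1, 3, 0, 2, 2)

v_5(a) = 1 ≥ 1, so the series converges in ℤ_5 to 1/(1 − a) = 1/(1 − (-335)) = 1/336. Expand this rational in ℤ_5: compute digits iteratively via d_i = x_i mod 5, x_{i+1} = (x_i − d_i)/5. The first 5 digits are (1, 3, 0, 2, 2).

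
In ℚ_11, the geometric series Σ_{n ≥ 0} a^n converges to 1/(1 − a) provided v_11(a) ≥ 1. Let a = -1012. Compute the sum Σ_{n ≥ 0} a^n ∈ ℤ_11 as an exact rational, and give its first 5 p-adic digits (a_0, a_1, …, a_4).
Σ a^n = 1/(1 − a) = 1/1013;  first 5 digits = (1, 7, 7, 0, 2)

v_11(a) = 1 ≥ 1, so the series converges in ℤ_11 to 1/(1 − a) = 1/(1 − (-1012)) = 1/1013. Expand this rational in ℤ_11: compute digits iteratively via d_i = x_i mod 11, x_{i+1} = (x_i − d_i)/11. The first 5 digits are (1, 7, 7, 0, 2).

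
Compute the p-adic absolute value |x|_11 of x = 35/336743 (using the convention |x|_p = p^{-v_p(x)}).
|35/336743|_11 = 14641

Step 1 — compute v_11(x) by factoring powers of 11 out of the numerator and denominator: v_11(35/336743) = -4. Step 2 — apply |x|_p = p^{-v_p(x)} = 11^{4} = 14641.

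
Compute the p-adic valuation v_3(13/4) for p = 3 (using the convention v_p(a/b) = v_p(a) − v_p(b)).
v_3(13/4) = 0

Factor powers of 3 from the numerator and denominator of the reduced fraction: 13 = 3^0 · 13 and 4 = 3^0 · 4. Apply v_p(a/b) = v_p(a) − v_p(b): v_3(13/4) = 0 − 0 = 0.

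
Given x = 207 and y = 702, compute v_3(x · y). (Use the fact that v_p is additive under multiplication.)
v_3(145314) = 5

v_p(x) = 2 (factor: 207 = 3^2 · 23); v_p(y) = 3 (factor: 702 = 3^3 · 26). Additivity: v_p(xy) = v_p(x) + v_p(y) = 2 + 3 = 5. (Direct check: xy = 145314 = 3^5 · (598).)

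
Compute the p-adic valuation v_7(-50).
v_7(-50) = 0

v_7(n) is the largest exponent k such that 7^k divides n. Factor out: -50 = -7^0 · 50. (Sign doesn't affect v_p.) So v_7(-50) = 0.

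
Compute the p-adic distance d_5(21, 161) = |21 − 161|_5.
d_5(21, 161) = 1/5

Step 1 — x − y = 21 − 161 = -140. Step 2 — v_5(-140) = 1 (factor: -140 = −(5^1 · 28); the sign does not affect v_p). Step 3 — |x − y|_5 = 5^{-1} = 1/5.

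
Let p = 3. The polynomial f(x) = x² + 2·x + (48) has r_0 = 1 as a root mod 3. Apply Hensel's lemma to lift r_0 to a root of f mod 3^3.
r_2 = 13 (mod 27)

Hensel: r_{i+1} = r_i − f(r_i)·(f′(r_i))^{-1} mod 3^{i+2}, f′(x) = 2x + 2. Iterate:
  r_0 = 1 (mod 3)
  r_1 = 4 (mod 9)
  r_2 = 13 (mod 27)
Final: r = 13 satisfies f(r) ≡ 0 mod 3^3.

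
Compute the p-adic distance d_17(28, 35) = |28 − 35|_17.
d_17(28, 35) = 1

Step 1 — x − y = 28 − 35 = -7. Step 2 — v_17(-7) = 0 (factor: -7 = −(17^0 · 7); the sign does not affect v_p). Step 3 — |x − y|_17 = 17^{0} = 1.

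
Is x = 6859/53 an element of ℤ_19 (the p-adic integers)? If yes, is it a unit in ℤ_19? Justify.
x ∈ ℤ_19 but not a unit; v_19(x) = 3 > 0

ℤ_19 = {x ∈ ℚ_19 : v_19(x) ≥ 0} and ℤ_19^× = {x ∈ ℤ_19 : v_19(x) = 0}. Here v_19(6859/53) = v_19(num) − v_19(den) = 3; compare against these criteria.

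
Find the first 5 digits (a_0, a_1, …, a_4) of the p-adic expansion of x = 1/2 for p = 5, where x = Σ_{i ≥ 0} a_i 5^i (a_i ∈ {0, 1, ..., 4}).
(a_0, …, a_4) = (3, 2, 2, 2, 2)

v_5(1/2) = 0 (numerator and denominator both coprime to 5), so x ∈ ℤ_5^×. Compute digits iteratively via a_i = x_i mod 5, x_{i+1} = (x_i − a_i)/5, with x_0 = x:
  x_0 = 1/2;  a_0 = 3;  x_1 = (x_0 − 3)/5 = -1/2
  x_1 = -1/2;  a_1 = 2;  x_2 = (x_1 − 2)/5 = -1/2
  x_2 = -1/2;  a_2 = 2;  x_3 = (x_2 − 2)/5 = -1/2
  x_3 = -1/2;  a_3 = 2;  x_4 = (x_3 − 2)/5 = -1/2
  x_4 = -1/2;  a_4 = 2;  x_5 = (x_4 − 2)/5 = -1/2
Digits: (3, 2, 2, 2, 2).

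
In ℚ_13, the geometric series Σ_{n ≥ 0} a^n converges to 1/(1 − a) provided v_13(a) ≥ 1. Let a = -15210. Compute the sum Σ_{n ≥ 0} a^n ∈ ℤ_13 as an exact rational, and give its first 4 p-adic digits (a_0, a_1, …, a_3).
Σ a^n = 1/(1 − a) = 1/15211;  first 4 digits = (1, 0, 1, 6)

v_13(a) = 2 ≥ 1, so the series converges in ℤ_13 to 1/(1 − a) = 1/(1 − (-15210)) = 1/15211. Expand this rational in ℤ_13: compute digits iteratively via d_i = x_i mod 13, x_{i+1} = (x_i − d_i)/13. The first 4 digits are (1, 0, 1, 6).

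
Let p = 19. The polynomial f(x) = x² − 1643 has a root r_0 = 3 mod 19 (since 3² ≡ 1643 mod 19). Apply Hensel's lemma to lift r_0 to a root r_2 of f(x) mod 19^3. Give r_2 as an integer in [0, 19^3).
r_2 = 5570 (mod 6859)

Hensel's recurrence: r_{i+1} = r_i − f(r_i)·(f′(r_i))^{-1} mod 19^{i+2}, with f′(x) = 2x. Iterate:
  r_0 = 3 (mod 19)
  r_1 = 155 (mod 361)
  r_2 = 5570 (mod 6859)
Final: r_2 = 5570, and one checks f(r_2) ≡ 0 mod 19^3.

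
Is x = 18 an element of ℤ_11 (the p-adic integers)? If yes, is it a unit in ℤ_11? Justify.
x ∈ ℤ_11^× (unit); v_11(x) = 0

ℤ_11 = {x ∈ ℚ_11 : v_11(x) ≥ 0} and ℤ_11^× = {x ∈ ℤ_11 : v_11(x) = 0}. Here v_11(18) = v_11(num) − v_11(den) = 0; compare against these criteria.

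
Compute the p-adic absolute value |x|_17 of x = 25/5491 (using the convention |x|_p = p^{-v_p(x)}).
|25/5491|_17 = 289

Step 1 — compute v_17(x) by factoring powers of 17 out of the numerator and denominator: v_17(25/5491) = -2. Step 2 — apply |x|_p = p^{-v_p(x)} = 17^{2} = 289.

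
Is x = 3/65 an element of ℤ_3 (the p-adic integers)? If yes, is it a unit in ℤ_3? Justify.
x ∈ ℤ_3 but not a unit; v_3(x) = 1 > 0

ℤ_3 = {x ∈ ℚ_3 : v_3(x) ≥ 0} and ℤ_3^× = {x ∈ ℤ_3 : v_3(x) = 0}. Here v_3(3/65) = v_3(num) − v_3(den) = 1; compare against these criteria.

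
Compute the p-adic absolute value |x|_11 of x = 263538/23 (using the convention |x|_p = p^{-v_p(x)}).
|263538/23|_11 = 1/14641

Step 1 — compute v_11(x) by factoring powers of 11 out of the numerator and denominator: v_11(263538/23) = 4. Step 2 — apply |x|_p = p^{-v_p(x)} = 11^{-4} = 1/14641.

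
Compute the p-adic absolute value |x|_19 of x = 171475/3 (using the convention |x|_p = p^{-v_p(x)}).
|171475/3|_19 = 1/6859

Step 1 — compute v_19(x) by factoring powers of 19 out of the numerator and denominator: v_19(171475/3) = 3. Step 2 — apply |x|_p = p^{-v_p(x)} = 19^{-3} = 1/6859.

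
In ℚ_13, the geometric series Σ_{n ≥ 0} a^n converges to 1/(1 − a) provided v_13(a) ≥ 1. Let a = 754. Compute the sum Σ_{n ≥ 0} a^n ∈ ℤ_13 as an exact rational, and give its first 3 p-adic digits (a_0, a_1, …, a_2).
Σ a^n = 1/(1 − a) = -1/753;  first 3 digits = (1, 6, 1)

v_13(a) = 1 ≥ 1, so the series converges in ℤ_13 to 1/(1 − a) = 1/(1 − 754) = -1/753. Expand this rational in ℤ_13: compute digits iteratively via d_i = x_i mod 13, x_{i+1} = (x_i − d_i)/13. The first 3 digits are (1, 6, 1).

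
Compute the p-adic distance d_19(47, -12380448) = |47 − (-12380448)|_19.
d_19(47, -12380448) = 1/2476099

Step 1 — x − y = 47 − (-12380448) = 12380495. Step 2 — v_19(12380495) = 5 (factor: 12380495 = (19^5 · 5); the sign does not affect v_p). Step 3 — |x − y|_19 = 19^{-5} = 1/2476099.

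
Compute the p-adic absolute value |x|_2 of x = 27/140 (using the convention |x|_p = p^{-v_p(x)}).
|27/140|_2 = 4

Step 1 — compute v_2(x) by factoring powers of 2 out of the numerator and denominator: v_2(27/140) = -2. Step 2 — apply |x|_p = p^{-v_p(x)} = 2^{2} = 4.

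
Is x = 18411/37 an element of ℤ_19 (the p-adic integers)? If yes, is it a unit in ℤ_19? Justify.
x ∈ ℤ_19 but not a unit; v_19(x) = 2 > 0

ℤ_19 = {x ∈ ℚ_19 : v_19(x) ≥ 0} and ℤ_19^× = {x ∈ ℤ_19 : v_19(x) = 0}. Here v_19(18411/37) = v_19(num) − v_19(den) = 2; compare against these criteria.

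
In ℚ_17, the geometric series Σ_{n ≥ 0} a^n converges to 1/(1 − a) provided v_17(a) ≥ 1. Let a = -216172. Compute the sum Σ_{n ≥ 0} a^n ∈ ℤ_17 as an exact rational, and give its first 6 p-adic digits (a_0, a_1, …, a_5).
Σ a^n = 1/(1 − a) = 1/216173;  first 6 digits = (1, 0, 0, 7, 14, 16)

v_17(a) = 3 ≥ 1, so the series converges in ℤ_17 to 1/(1 − a) = 1/(1 − (-216172)) = 1/216173. Expand this rational in ℤ_17: compute digits iteratively via d_i = x_i mod 17, x_{i+1} = (x_i − d_i)/17. The first 6 digits are (1, 0, 0, 7, 14, 16).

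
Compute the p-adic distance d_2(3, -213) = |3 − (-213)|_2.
d_2(3, -213) = 1/8

Step 1 — x − y = 3 − (-213) = 216. Step 2 — v_2(216) = 3 (factor: 216 = (2^3 · 27); the sign does not affect v_p). Step 3 — |x − y|_2 = 2^{-3} = 1/8.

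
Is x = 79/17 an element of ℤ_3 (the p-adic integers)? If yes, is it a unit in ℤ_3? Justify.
x ∈ ℤ_3^× (unit); v_3(x) = 0

ℤ_3 = {x ∈ ℚ_3 : v_3(x) ≥ 0} and ℤ_3^× = {x ∈ ℤ_3 : v_3(x) = 0}. Here v_3(79/17) = v_3(num) − v_3(den) = 0; compare against these criteria.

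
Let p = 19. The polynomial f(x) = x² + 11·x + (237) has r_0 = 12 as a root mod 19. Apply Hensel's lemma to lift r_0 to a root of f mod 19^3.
r_2 = 5237 (mod 6859)

Hensel: r_{i+1} = r_i − f(r_i)·(f′(r_i))^{-1} mod 19^{i+2}, f′(x) = 2x + 11. Iterate:
  r_0 = 12 (mod 19)
  r_1 = 183 (mod 361)
  r_2 = 5237 (mod 6859)
Final: r = 5237 satisfies f(r) ≡ 0 mod 19^3.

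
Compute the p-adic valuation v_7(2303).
v_7(2303) = 2

v_7(n) is the largest exponent k such that 7^k divides n. Factor out: 2303 = 7^2 · 47. (Sign doesn't affect v_p.) So v_7(2303) = 2.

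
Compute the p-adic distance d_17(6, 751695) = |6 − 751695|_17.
d_17(6, 751695) = 1/83521

Step 1 — x − y = 6 − 751695 = -751689. Step 2 — v_17(-751689) = 4 (factor: -751689 = −(17^4 · 9); the sign does not affect v_p). Step 3 — |x − y|_17 = 17^{-4} = 1/83521.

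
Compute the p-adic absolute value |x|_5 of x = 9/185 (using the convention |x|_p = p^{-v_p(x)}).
|9/185|_5 = 5

Step 1 — compute v_5(x) by factoring powers of 5 out of the numerator and denominator: v_5(9/185) = -1. Step 2 — apply |x|_p = p^{-v_p(x)} = 5^{1} = 5.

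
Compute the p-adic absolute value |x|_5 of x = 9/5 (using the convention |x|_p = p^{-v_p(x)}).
|9/5|_5 = 5

Step 1 — compute v_5(x) by factoring powers of 5 out of the numerator and denominator: v_5(9/5) = -1. Step 2 — apply |x|_p = p^{-v_p(x)} = 5^{1} = 5.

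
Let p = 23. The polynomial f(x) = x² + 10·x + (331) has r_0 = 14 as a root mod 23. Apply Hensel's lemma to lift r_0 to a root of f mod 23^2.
r_1 = 428 (mod 529)

Hensel: r_{i+1} = r_i − f(r_i)·(f′(r_i))^{-1} mod 23^{i+2}, f′(x) = 2x + 10. Iterate:
  r_0 = 14 (mod 23)
  r_1 = 428 (mod 529)
Final: r = 428 satisfies f(r) ≡ 0 mod 23^2.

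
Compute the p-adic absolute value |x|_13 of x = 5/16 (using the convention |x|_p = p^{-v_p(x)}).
|5/16|_13 = 1

Step 1 — compute v_13(x) by factoring powers of 13 out of the numerator and denominator: v_13(5/16) = 0. Step 2 — apply |x|_p = p^{-v_p(x)} = 13^{0} = 1.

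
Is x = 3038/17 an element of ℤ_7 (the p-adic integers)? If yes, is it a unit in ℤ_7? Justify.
x ∈ ℤ_7 but not a unit; v_7(x) = 2 > 0

ℤ_7 = {x ∈ ℚ_7 : v_7(x) ≥ 0} and ℤ_7^× = {x ∈ ℤ_7 : v_7(x) = 0}. Here v_7(3038/17) = v_7(num) − v_7(den) = 2; compare against these criteria.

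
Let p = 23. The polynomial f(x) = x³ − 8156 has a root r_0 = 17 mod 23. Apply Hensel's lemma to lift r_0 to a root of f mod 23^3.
r_2 = 1443 (mod 12167)

Hensel: r_{i+1} = r_i − f(r_i)/f′(r_i) mod 23^{i+2}, where f′(x) = 3x². Iterate:
  r_0 = 17 (mod 23)
  r_1 = 385 (mod 529)
  r_2 = 1443 (mod 12167)
Final: r = 1443 with f(r) ≡ 0 mod 23^3.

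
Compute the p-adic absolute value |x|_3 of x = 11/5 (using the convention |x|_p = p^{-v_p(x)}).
|11/5|_3 = 1

Step 1 — compute v_3(x) by factoring powers of 3 out of the numerator and denominator: v_3(11/5) = 0. Step 2 — apply |x|_p = p^{-v_p(x)} = 3^{0} = 1.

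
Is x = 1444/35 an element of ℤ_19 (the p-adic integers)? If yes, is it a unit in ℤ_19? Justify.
x ∈ ℤ_19 but not a unit; v_19(x) = 2 > 0

ℤ_19 = {x ∈ ℚ_19 : v_19(x) ≥ 0} and ℤ_19^× = {x ∈ ℤ_19 : v_19(x) = 0}. Here v_19(1444/35) = v_19(num) − v_19(den) = 2; compare against these criteria.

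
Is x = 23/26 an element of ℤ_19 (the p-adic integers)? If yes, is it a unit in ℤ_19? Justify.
x ∈ ℤ_19^× (unit); v_19(x) = 0

ℤ_19 = {x ∈ ℚ_19 : v_19(x) ≥ 0} and ℤ_19^× = {x ∈ ℤ_19 : v_19(x) = 0}. Here v_19(23/26) = v_19(num) − v_19(den) = 0; compare against these criteria.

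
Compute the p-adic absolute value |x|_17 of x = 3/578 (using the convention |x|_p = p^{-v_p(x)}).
|3/578|_17 = 289

Step 1 — compute v_17(x) by factoring powers of 17 out of the numerator and denominator: v_17(3/578) = -2. Step 2 — apply |x|_p = p^{-v_p(x)} = 17^{2} = 289.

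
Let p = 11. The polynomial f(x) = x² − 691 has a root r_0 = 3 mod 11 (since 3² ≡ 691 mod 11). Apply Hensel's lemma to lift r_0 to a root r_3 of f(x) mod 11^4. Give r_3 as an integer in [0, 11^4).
r_3 = 10805 (mod 14641)

Hensel's recurrence: r_{i+1} = r_i − f(r_i)·(f′(r_i))^{-1} mod 11^{i+2}, with f′(x) = 2x. Iterate:
  r_0 = 3 (mod 11)
  r_1 = 36 (mod 121)
  r_2 = 157 (mod 1331)
  r_3 = 10805 (mod 14641)
Final: r_3 = 10805, and one checks f(r_3) ≡ 0 mod 11^4.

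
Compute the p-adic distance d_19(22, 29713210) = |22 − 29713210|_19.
d_19(22, 29713210) = 1/2476099

Step 1 — x − y = 22 − 29713210 = -29713188. Step 2 — v_19(-29713188) = 5 (factor: -29713188 = −(19^5 · 12); the sign does not affect v_p). Step 3 — |x − y|_19 = 19^{-5} = 1/2476099.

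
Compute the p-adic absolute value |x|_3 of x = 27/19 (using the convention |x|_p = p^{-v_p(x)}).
|27/19|_3 = 1/27

Step 1 — compute v_3(x) by factoring powers of 3 out of the numerator and denominator: v_3(27/19) = 3. Step 2 — apply |x|_p = p^{-v_p(x)} = 3^{-3} = 1/27.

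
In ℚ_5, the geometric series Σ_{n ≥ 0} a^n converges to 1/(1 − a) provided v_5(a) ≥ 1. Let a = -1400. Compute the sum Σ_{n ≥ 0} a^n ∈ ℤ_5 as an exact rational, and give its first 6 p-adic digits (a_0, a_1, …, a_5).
Σ a^n = 1/(1 − a) = 1/1401;  first 6 digits = (1, 0, 4, 3, 3, 1)

v_5(a) = 2 ≥ 1, so the series converges in ℤ_5 to 1/(1 − a) = 1/(1 − (-1400)) = 1/1401. Expand this rational in ℤ_5: compute digits iteratively via d_i = x_i mod 5, x_{i+1} = (x_i − d_i)/5. The first 6 digits are (1, 0, 4, 3, 3, 1).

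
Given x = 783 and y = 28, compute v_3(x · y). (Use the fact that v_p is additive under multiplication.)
v_3(21924) = 3

v_p(x) = 3 (factor: 783 = 3^3 · 29); v_p(y) = 0 (factor: 28 = 3^0 · 28). Additivity: v_p(xy) = v_p(x) + v_p(y) = 3 + 0 = 3. (Direct check: xy = 21924 = 3^3 · (812).)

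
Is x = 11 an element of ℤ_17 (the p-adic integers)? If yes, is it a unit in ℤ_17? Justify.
x ∈ ℤ_17^× (unit); v_17(x) = 0

ℤ_17 = {x ∈ ℚ_17 : v_17(x) ≥ 0} and ℤ_17^× = {x ∈ ℤ_17 : v_17(x) = 0}. Here v_17(11) = v_17(num) − v_17(den) = 0; compare against these criteria.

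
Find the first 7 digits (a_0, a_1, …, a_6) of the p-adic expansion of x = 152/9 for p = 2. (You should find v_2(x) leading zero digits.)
(a_0, …, a_6) = (0, 0, 0, 1, 1, 0, 1)

v_2(152/9) = 3, so a_0 = ... = a_2 = 0. Factor out: x = 2^3 · u with u = 19/9 a unit in ℤ_2. Expand u iteratively via a_{v+i} = u_i mod 2, u_{i+1} = (u_i − a_{v+i})/2:
  u_0 = 19/9;  a_3 = 1;  u_1 = (u_0 − 1)/2 = 5/9
  u_1 = 5/9;  a_4 = 1;  u_2 = (u_1 − 1)/2 = -2/9
  u_2 = -2/9;  a_5 = 0;  u_3 = (u_2 − 0)/2 = -1/9
  u_3 = -1/9;  a_6 = 1;  u_4 = (u_3 − 1)/2 = -5/9
Digits: (0, 0, 0, 1, 1, 0, 1).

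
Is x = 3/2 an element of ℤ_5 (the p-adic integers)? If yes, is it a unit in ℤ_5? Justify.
x ∈ ℤ_5^× (unit); v_5(x) = 0

ℤ_5 = {x ∈ ℚ_5 : v_5(x) ≥ 0} and ℤ_5^× = {x ∈ ℤ_5 : v_5(x) = 0}. Here v_5(3/2) = v_5(num) − v_5(den) = 0; compare against these criteria.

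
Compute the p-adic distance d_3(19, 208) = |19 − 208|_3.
d_3(19, 208) = 1/27

Step 1 — x − y = 19 − 208 = -189. Step 2 — v_3(-189) = 3 (factor: -189 = −(3^3 · 7); the sign does not affect v_p). Step 3 — |x − y|_3 = 3^{-3} = 1/27.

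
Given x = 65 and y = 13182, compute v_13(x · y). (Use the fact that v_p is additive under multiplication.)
v_13(856830) = 4

v_p(x) = 1 (factor: 65 = 13^1 · 5); v_p(y) = 3 (factor: 13182 = 13^3 · 6). Additivity: v_p(xy) = v_p(x) + v_p(y) = 1 + 3 = 4. (Direct check: xy = 856830 = 13^4 · (30).)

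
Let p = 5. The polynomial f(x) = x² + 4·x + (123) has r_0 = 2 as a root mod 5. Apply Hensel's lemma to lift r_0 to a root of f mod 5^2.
r_1 = 7 (mod 25)

Hensel: r_{i+1} = r_i − f(r_i)·(f′(r_i))^{-1} mod 5^{i+2}, f′(x) = 2x + 4. Iterate:
  r_0 = 2 (mod 5)
  r_1 = 7 (mod 25)
Final: r = 7 satisfies f(r) ≡ 0 mod 5^2.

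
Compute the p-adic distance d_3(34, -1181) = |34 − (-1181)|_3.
d_3(34, -1181) = 1/243

Step 1 — x − y = 34 − (-1181) = 1215. Step 2 — v_3(1215) = 5 (factor: 1215 = (3^5 · 5); the sign does not affect v_p). Step 3 — |x − y|_3 = 3^{-5} = 1/243.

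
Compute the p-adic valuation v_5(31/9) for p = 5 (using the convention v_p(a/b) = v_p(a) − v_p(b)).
v_5(31/9) = 0

Factor powers of 5 from the numerator and denominator of the reduced fraction: 31 = 5^0 · 31 and 9 = 5^0 · 9. Apply v_p(a/b) = v_p(a) − v_p(b): v_5(31/9) = 0 − 0 = 0.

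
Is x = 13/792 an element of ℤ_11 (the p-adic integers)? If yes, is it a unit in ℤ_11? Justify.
x ∉ ℤ_11 (v_11(x) = -1 < 0)

ℤ_11 = {x ∈ ℚ_11 : v_11(x) ≥ 0} and ℤ_11^× = {x ∈ ℤ_11 : v_11(x) = 0}. Here v_11(13/792) = v_11(num) − v_11(den) = -1; compare against these criteria.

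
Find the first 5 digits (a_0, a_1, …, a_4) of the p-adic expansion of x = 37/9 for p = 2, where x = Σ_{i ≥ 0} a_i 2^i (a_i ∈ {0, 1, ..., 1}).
(a_0, …, a_4) = (1, 0, 1, 1, 1)

v_2(37/9) = 0 (numerator and denominator both coprime to 2), so x ∈ ℤ_2^×. Compute digits iteratively via a_i = x_i mod 2, x_{i+1} = (x_i − a_i)/2, with x_0 = x:
  x_0 = 37/9;  a_0 = 1;  x_1 = (x_0 − 1)/2 = 14/9
  x_1 = 14/9;  a_1 = 0;  x_2 = (x_1 − 0)/2 = 7/9
  x_2 = 7/9;  a_2 = 1;  x_3 = (x_2 − 1)/2 = -1/9
  x_3 = -1/9;  a_3 = 1;  x_4 = (x_3 − 1)/2 = -5/9
  x_4 = -5/9;  a_4 = 1;  x_5 = (x_4 − 1)/2 = -7/9
Digits: (1, 0, 1, 1, 1).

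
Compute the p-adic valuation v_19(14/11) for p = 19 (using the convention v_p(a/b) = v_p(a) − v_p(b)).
v_19(14/11) = 0

Factor powers of 19 from the numerator and denominator of the reduced fraction: 14 = 19^0 · 14 and 11 = 19^0 · 11. Apply v_p(a/b) = v_p(a) − v_p(b): v_19(14/11) = 0 − 0 = 0.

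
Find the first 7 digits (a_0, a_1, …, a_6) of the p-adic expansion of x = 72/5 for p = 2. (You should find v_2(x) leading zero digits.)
(a_0, …, a_6) = (0, 0, 0, 1, 0, 1, 0)

v_2(72/5) = 3, so a_0 = ... = a_2 = 0. Factor out: x = 2^3 · u with u = 9/5 a unit in ℤ_2. Expand u iteratively via a_{v+i} = u_i mod 2, u_{i+1} = (u_i − a_{v+i})/2:
  u_0 = 9/5;  a_3 = 1;  u_1 = (u_0 − 1)/2 = 2/5
  u_1 = 2/5;  a_4 = 0;  u_2 = (u_1 − 0)/2 = 1/5
  u_2 = 1/5;  a_5 = 1;  u_3 = (u_2 − 1)/2 = -2/5
  u_3 = -2/5;  a_6 = 0;  u_4 = (u_3 − 0)/2 = -1/5
Digits: (0, 0, 0, 1, 0, 1, 0).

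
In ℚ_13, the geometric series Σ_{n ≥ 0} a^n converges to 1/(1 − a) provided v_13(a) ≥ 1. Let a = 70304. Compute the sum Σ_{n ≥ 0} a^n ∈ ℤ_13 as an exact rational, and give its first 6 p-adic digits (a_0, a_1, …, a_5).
Σ a^n = 1/(1 − a) = -1/70303;  first 6 digits = (1, 0, 0, 6, 2, 0)

v_13(a) = 3 ≥ 1, so the series converges in ℤ_13 to 1/(1 − a) = 1/(1 − 70304) = -1/70303. Expand this rational in ℤ_13: compute digits iteratively via d_i = x_i mod 13, x_{i+1} = (x_i − d_i)/13. The first 6 digits are (1, 0, 0, 6, 2, 0).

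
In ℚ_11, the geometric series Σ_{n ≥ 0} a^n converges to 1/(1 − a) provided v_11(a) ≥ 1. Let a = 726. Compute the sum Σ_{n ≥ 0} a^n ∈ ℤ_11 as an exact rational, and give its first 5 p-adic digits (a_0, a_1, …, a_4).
Σ a^n = 1/(1 − a) = -1/725;  first 5 digits = (1, 0, 6, 0, 3)

v_11(a) = 2 ≥ 1, so the series converges in ℤ_11 to 1/(1 − a) = 1/(1 − 726) = -1/725. Expand this rational in ℤ_11: compute digits iteratively via d_i = x_i mod 11, x_{i+1} = (x_i − d_i)/11. The first 5 digits are (1, 0, 6, 0, 3).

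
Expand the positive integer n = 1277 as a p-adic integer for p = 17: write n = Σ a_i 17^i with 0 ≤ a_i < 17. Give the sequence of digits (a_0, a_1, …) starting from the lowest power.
(a_0, a_1, …) = (2, 7, 4)

Repeated division by 17 gives the digits low-to-high: 1277 = 2 + 7·17^1 + 4·17^2. Digit sequence: (2, 7, 4).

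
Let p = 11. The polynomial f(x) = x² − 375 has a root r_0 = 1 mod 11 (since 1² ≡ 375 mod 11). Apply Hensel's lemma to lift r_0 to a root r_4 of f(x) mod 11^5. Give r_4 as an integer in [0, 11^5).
r_4 = 89849 (mod 161051)

Hensel's recurrence: r_{i+1} = r_i − f(r_i)·(f′(r_i))^{-1} mod 11^{i+2}, with f′(x) = 2x. Iterate:
  r_0 = 1 (mod 11)
  r_1 = 67 (mod 121)
  r_2 = 672 (mod 1331)
  r_3 = 2003 (mod 14641)
  r_4 = 89849 (mod 161051)
Final: r_4 = 89849, and one checks f(r_4) ≡ 0 mod 11^5.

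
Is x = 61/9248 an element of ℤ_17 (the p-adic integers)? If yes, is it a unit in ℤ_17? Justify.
x ∉ ℤ_17 (v_17(x) = -2 < 0)

ℤ_17 = {x ∈ ℚ_17 : v_17(x) ≥ 0} and ℤ_17^× = {x ∈ ℤ_17 : v_17(x) = 0}. Here v_17(61/9248) = v_17(num) − v_17(den) = -2; compare against these criteria.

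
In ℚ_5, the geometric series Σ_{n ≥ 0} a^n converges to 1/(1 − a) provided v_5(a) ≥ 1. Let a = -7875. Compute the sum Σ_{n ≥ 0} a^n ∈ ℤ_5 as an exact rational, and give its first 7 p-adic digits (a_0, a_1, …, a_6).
Σ a^n = 1/(1 − a) = 1/7876;  first 7 digits = (1, 0, 0, 2, 2, 2, 3)

v_5(a) = 3 ≥ 1, so the series converges in ℤ_5 to 1/(1 − a) = 1/(1 − (-7875)) = 1/7876. Expand this rational in ℤ_5: compute digits iteratively via d_i = x_i mod 5, x_{i+1} = (x_i − d_i)/5. The first 7 digits are (1, 0, 0, 2, 2, 2, 3).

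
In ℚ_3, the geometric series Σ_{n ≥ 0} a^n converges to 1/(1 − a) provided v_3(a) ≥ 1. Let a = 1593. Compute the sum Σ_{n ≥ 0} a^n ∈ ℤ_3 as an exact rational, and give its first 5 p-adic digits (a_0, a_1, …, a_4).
Σ a^n = 1/(1 − a) = -1/1592;  first 5 digits = (1, 0, 0, 2, 1)

v_3(a) = 3 ≥ 1, so the series converges in ℤ_3 to 1/(1 − a) = 1/(1 − 1593) = -1/1592. Expand this rational in ℤ_3: compute digits iteratively via d_i = x_i mod 3, x_{i+1} = (x_i − d_i)/3. The first 5 digits are (1, 0, 0, 2, 1).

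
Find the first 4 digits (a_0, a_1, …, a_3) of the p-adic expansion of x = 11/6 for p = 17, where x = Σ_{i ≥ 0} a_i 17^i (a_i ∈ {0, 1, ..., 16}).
(a_0, …, a_3) = (16, 2, 14, 2)

v_17(11/6) = 0 (numerator and denominator both coprime to 17), so x ∈ ℤ_17^×. Compute digits iteratively via a_i = x_i mod 17, x_{i+1} = (x_i − a_i)/17, with x_0 = x:
  x_0 = 11/6;  a_0 = 16;  x_1 = (x_0 − 16)/17 = -5/6
  x_1 = -5/6;  a_1 = 2;  x_2 = (x_1 − 2)/17 = -1/6
  x_2 = -1/6;  a_2 = 14;  x_3 = (x_2 − 14)/17 = -5/6
  x_3 = -5/6;  a_3 = 2;  x_4 = (x_3 − 2)/17 = -1/6
Digits: (16, 2, 14, 2).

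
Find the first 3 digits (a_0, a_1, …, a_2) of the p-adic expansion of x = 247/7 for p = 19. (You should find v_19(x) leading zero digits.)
(a_0, …, a_2) = (0, 10, 5)

v_19(247/7) = 1, so a_0 = ... = a_0 = 0. Factor out: x = 19^1 · u with u = 13/7 a unit in ℤ_19. Expand u iteratively via a_{v+i} = u_i mod 19, u_{i+1} = (u_i − a_{v+i})/19:
  u_0 = 13/7;  a_1 = 10;  u_1 = (u_0 − 10)/19 = -3/7
  u_1 = -3/7;  a_2 = 5;  u_2 = (u_1 − 5)/19 = -2/7
Digits: (0, 10, 5).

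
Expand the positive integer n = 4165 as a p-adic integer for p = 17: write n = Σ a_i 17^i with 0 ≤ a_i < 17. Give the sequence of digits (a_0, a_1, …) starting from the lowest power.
(a_0, a_1, …) = (0, 7, 14)

Repeated division by 17 gives the digits low-to-high: 4165 = 7·17^1 + 14·17^2. Digit sequence: (0, 7, 14).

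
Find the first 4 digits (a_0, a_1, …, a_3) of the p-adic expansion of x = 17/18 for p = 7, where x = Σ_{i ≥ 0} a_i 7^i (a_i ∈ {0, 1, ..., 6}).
(a_0, …, a_3) = (6, 2, 0, 5)

v_7(17/18) = 0 (numerator and denominator both coprime to 7), so x ∈ ℤ_7^×. Compute digits iteratively via a_i = x_i mod 7, x_{i+1} = (x_i − a_i)/7, with x_0 = x:
  x_0 = 17/18;  a_0 = 6;  x_1 = (x_0 − 6)/7 = -13/18
  x_1 = -13/18;  a_1 = 2;  x_2 = (x_1 − 2)/7 = -7/18
  x_2 = -7/18;  a_2 = 0;  x_3 = (x_2 − 0)/7 = -1/18
  x_3 = -1/18;  a_3 = 5;  x_4 = (x_3 − 5)/7 = -13/18
Digits: (6, 2, 0, 5).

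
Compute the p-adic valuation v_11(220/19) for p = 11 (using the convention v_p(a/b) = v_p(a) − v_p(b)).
v_11(220/19) = 1

Factor powers of 11 from the numerator and denominator of the reduced fraction: 220 = 11^1 · 20 and 19 = 11^0 · 19. Apply v_p(a/b) = v_p(a) − v_p(b): v_11(220/19) = 1 − 0 = 1.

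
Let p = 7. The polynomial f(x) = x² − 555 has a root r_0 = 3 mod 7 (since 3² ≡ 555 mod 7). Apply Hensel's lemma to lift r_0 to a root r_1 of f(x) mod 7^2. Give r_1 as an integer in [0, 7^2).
r_1 = 45 (mod 49)

Hensel's recurrence: r_{i+1} = r_i − f(r_i)·(f′(r_i))^{-1} mod 7^{i+2}, with f′(x) = 2x. Iterate:
  r_0 = 3 (mod 7)
  r_1 = 45 (mod 49)
Final: r_1 = 45, and one checks f(r_1) ≡ 0 mod 7^2.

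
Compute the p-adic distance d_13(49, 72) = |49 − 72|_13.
d_13(49, 72) = 1

Step 1 — x − y = 49 − 72 = -23. Step 2 — v_13(-23) = 0 (factor: -23 = −(13^0 · 23); the sign does not affect v_p). Step 3 — |x − y|_13 = 13^{0} = 1.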